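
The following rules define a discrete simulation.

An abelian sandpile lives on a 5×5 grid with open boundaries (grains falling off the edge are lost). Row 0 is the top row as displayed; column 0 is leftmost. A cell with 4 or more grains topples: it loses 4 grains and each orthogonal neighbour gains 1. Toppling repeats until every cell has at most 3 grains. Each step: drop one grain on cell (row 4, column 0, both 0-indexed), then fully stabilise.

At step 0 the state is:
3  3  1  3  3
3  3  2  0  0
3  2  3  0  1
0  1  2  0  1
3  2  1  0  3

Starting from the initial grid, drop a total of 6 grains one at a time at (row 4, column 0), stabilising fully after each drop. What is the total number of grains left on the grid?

t=0: 3  3  1  3  3
3  3  2  0  0
3  2  3  0  1
0  1  2  0  1
3  2  1  0  3
t=1: 3  3  1  3  3
3  3  2  0  0
3  2  3  0  1
1  1  2  0  1
0  3  1  0  3
t=2: 3  3  1  3  3
3  3  2  0  0
3  2  3  0  1
1  1  2  0  1
1  3  1  0  3
t=3: 3  3  1  3  3
3  3  2  0  0
3  2  3  0  1
1  1  2  0  1
2  3  1  0  3
t=4: 3  3  1  3  3
3  3  2  0  0
3  2  3  0  1
1  1  2  0  1
3  3  1  0  3
t=5: 3  3  1  3  3
3  3  2  0  0
3  2  3  0  1
2  2  2  0  1
1  0  2  0  3
t=6: 3  3  1  3  3
3  3  2  0  0
3  2  3  0  1
2  2  2  0  1
2  0  2  0  3

44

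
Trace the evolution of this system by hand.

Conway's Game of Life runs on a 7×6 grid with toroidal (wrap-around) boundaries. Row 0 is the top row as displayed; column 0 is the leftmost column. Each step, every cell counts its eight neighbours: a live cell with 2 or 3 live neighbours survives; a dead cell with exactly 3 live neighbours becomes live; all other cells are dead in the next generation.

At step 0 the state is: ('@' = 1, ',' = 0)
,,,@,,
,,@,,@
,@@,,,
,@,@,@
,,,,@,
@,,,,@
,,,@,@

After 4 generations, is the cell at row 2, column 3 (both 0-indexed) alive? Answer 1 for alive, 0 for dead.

1

t=0: ,,,@,,
,,@,,@
,@@,,,
,@,@,@
,,,,@,
@,,,,@
,,,@,@
t=1: ,,@@,,
,@@@,,
,@,@@,
@@,@@,
,,,,@,
@,,,,@
@,,,,@
t=2: @,,@@,
,@,,,,
,,,,,@
@@,,,,
,@,@@,
@,,,@,
@@,,@@
t=3: ,,@@@,
@,,,@@
,@,,,,
@@@,@@
,@@@@,
,,@,,,
,@,,,,
t=4: @@@@@,
@@@,@@
,,@@,,
,,,,@@
,,,,@,
,,,,,,
,@,,,,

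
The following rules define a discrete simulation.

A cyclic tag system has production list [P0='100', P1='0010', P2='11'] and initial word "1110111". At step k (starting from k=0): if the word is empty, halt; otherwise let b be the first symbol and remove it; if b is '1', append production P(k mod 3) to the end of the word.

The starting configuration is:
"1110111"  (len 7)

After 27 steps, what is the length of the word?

t=0: "1110111"  (len 7)
t=1: "110111100"  (len 9)
t=2: "101111000010"  (len 12)
t=3: "0111100001011"  (len 13)
t=4: "111100001011"  (len 12)
t=5: "111000010110010"  (len 15)
t=6: "1100001011001011"  (len 16)
t=7: "100001011001011100"  (len 18)
t=8: "000010110010111000010"  (len 21)
t=9: "00010110010111000010"  (len 20)
t=10: "0010110010111000010"  (len 19)
t=11: "010110010111000010"  (len 18)
t=12: "10110010111000010"  (len 17)
t=13: "0110010111000010100"  (len 19)
t=14: "110010111000010100"  (len 18)
t=15: "1001011100001010011"  (len 19)
t=16: "001011100001010011100"  (len 21)
t=17: "01011100001010011100"  (len 20)
t=18: "1011100001010011100"  (len 19)
t=19: "011100001010011100100"  (len 21)
t=20: "11100001010011100100"  (len 20)
t=21: "110000101001110010011"  (len 21)
t=22: "10000101001110010011100"  (len 23)
t=23: "00001010011100100111000010"  (len 26)
t=24: "0001010011100100111000010"  (len 25)
t=25: "001010011100100111000010"  (len 24)
t=26: "01010011100100111000010"  (len 23)
t=27: "1010011100100111000010"  (len 22)

22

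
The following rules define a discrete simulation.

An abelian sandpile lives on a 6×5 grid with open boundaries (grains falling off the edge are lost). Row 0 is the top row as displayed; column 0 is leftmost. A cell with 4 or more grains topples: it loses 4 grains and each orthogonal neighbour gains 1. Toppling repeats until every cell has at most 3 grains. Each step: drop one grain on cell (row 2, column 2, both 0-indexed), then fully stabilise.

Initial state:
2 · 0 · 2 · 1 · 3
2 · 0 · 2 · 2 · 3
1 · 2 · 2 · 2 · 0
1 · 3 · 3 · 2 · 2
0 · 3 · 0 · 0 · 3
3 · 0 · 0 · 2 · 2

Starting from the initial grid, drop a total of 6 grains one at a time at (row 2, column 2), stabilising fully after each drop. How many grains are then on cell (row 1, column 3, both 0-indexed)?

1

k=0  2 · 0 · 2 · 1 · 3
2 · 0 · 2 · 2 · 3
1 · 2 · 2 · 2 · 0
1 · 3 · 3 · 2 · 2
0 · 3 · 0 · 0 · 3
3 · 0 · 0 · 2 · 2
k=1  2 · 0 · 2 · 1 · 3
2 · 0 · 2 · 2 · 3
1 · 2 · 3 · 2 · 0
1 · 3 · 3 · 2 · 2
0 · 3 · 0 · 0 · 3
3 · 0 · 0 · 2 · 2
k=2  2 · 0 · 2 · 1 · 3
2 · 1 · 3 · 2 · 3
2 · 0 · 2 · 3 · 0
2 · 2 · 1 · 3 · 2
1 · 0 · 2 · 0 · 3
3 · 1 · 0 · 2 · 2
k=3  2 · 0 · 2 · 1 · 3
2 · 1 · 3 · 2 · 3
2 · 0 · 3 · 3 · 0
2 · 2 · 1 · 3 · 2
1 · 0 · 2 · 0 · 3
3 · 1 · 0 · 2 · 2
k=4  2 · 0 · 3 · 3 · 0
2 · 2 · 1 · 1 · 1
2 · 1 · 2 · 2 · 2
2 · 2 · 3 · 0 · 3
1 · 0 · 2 · 1 · 3
3 · 1 · 0 · 2 · 2
k=5  2 · 0 · 3 · 3 · 0
2 · 2 · 1 · 1 · 1
2 · 1 · 3 · 2 · 2
2 · 2 · 3 · 0 · 3
1 · 0 · 2 · 1 · 3
3 · 1 · 0 · 2 · 2
k=6  2 · 0 · 3 · 3 · 0
2 · 2 · 2 · 1 · 1
2 · 2 · 1 · 3 · 2
2 · 3 · 0 · 1 · 3
1 · 0 · 3 · 1 · 3
3 · 1 · 0 · 2 · 2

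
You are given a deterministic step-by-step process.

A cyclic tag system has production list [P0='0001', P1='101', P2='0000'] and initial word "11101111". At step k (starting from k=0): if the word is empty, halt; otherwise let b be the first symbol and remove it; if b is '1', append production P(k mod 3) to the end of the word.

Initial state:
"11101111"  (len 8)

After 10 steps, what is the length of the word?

23

0) "11101111"  (len 8)
1) "11011110001"  (len 11)
2) "1011110001101"  (len 13)
3) "0111100011010000"  (len 16)
4) "111100011010000"  (len 15)
5) "11100011010000101"  (len 17)
6) "11000110100001010000"  (len 20)
7) "10001101000010100000001"  (len 23)
8) "0001101000010100000001101"  (len 25)
9) "001101000010100000001101"  (len 24)
10) "01101000010100000001101"  (len 23)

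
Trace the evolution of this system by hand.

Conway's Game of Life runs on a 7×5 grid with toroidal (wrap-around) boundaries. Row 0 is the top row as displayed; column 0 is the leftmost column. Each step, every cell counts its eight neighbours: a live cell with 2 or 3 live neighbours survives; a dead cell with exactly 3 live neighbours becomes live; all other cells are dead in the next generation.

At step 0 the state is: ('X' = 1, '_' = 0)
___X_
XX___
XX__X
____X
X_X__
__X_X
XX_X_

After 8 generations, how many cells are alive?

4

k=0  ___X_
XX___
XX__X
____X
X_X__
__X_X
XX_X_
k=1  _____
_XX__
_X__X
___XX
XX__X
__X_X
XX_X_
k=2  X____
XXX__
_X__X
_XXX_
_XX__
__X__
XXXXX
k=3  _____
__X_X
____X
___X_
_____
____X
X_XXX
k=4  XXX__
___X_
____X
_____
_____
X___X
X__XX
k=5  XXX__
XXXXX
_____
_____
_____
X__X_
__XX_
k=6  _____
___XX
XXXXX
_____
_____
__XXX
X__X_
k=7  ___X_
_X___
XXX__
XXXXX
___X_
__XXX
__XX_
k=8  ___X_
XX___
_____
_____
_____
____X
_____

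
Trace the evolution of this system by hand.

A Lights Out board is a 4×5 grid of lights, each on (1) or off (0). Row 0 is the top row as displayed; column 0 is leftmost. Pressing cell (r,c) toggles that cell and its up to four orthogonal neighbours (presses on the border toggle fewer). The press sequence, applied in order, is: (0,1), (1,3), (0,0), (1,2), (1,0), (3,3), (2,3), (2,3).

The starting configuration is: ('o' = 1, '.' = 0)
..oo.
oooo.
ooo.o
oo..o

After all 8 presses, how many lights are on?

12

t=0: ..oo.
oooo.
ooo.o
oo..o
t=1: oo.o.
o.oo.
ooo.o
oo..o
t=2: oo...
o...o
ooooo
oo..o
t=3: .....
....o
ooooo
oo..o
t=4: ..o..
.oooo
oo.oo
oo..o
t=5: o.o..
o.ooo
.o.oo
oo..o
t=6: o.o..
o.ooo
.o..o
oooo.
t=7: o.o..
o.o.o
.ooo.
ooo..
t=8: o.o..
o.ooo
.o..o
oooo.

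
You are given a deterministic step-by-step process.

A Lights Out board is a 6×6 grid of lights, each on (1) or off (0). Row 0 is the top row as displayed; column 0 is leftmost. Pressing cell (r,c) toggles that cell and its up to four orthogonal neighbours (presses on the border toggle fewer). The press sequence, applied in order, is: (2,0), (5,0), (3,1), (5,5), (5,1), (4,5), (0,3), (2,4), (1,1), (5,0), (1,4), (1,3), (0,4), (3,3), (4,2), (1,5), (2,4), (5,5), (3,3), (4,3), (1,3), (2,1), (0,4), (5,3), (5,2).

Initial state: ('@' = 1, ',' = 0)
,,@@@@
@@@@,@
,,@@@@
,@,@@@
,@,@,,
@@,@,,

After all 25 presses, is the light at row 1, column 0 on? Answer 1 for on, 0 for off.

[0] ,,@@@@
@@@@,@
,,@@@@
,@,@@@
,@,@,,
@@,@,,
[1] ,,@@@@
,@@@,@
@@@@@@
@@,@@@
,@,@,,
@@,@,,
[2] ,,@@@@
,@@@,@
@@@@@@
@@,@@@
@@,@,,
,,,@,,
[3] ,,@@@@
,@@@,@
@,@@@@
,,@@@@
@,,@,,
,,,@,,
[4] ,,@@@@
,@@@,@
@,@@@@
,,@@@@
@,,@,@
,,,@@@
[5] ,,@@@@
,@@@,@
@,@@@@
,,@@@@
@@,@,@
@@@@@@
[6] ,,@@@@
,@@@,@
@,@@@@
,,@@@,
@@,@@,
@@@@@,
[7] ,,,,,@
,@@,,@
@,@@@@
,,@@@,
@@,@@,
@@@@@,
[8] ,,,,,@
,@@,@@
@,@,,,
,,@@,,
@@,@@,
@@@@@,
[9] ,@,,,@
@,,,@@
@@@,,,
,,@@,,
@@,@@,
@@@@@,
[10] ,@,,,@
@,,,@@
@@@,,,
,,@@,,
,@,@@,
,,@@@,
[11] ,@,,@@
@,,@,,
@@@,@,
,,@@,,
,@,@@,
,,@@@,
[12] ,@,@@@
@,@,@,
@@@@@,
,,@@,,
,@,@@,
,,@@@,
[13] ,@,,,,
@,@,,,
@@@@@,
,,@@,,
,@,@@,
,,@@@,
[14] ,@,,,,
@,@,,,
@@@,@,
,,,,@,
,@,,@,
,,@@@,
[15] ,@,,,,
@,@,,,
@@@,@,
,,@,@,
,,@@@,
,,,@@,
[16] ,@,,,@
@,@,@@
@@@,@@
,,@,@,
,,@@@,
,,,@@,
[17] ,@,,,@
@,@,,@
@@@@,,
,,@,,,
,,@@@,
,,,@@,
[18] ,@,,,@
@,@,,@
@@@@,,
,,@,,,
,,@@@@
,,,@,@
[19] ,@,,,@
@,@,,@
@@@,,,
,,,@@,
,,@,@@
,,,@,@
[20] ,@,,,@
@,@,,@
@@@,,,
,,,,@,
,,,@,@
,,,,,@
[21] ,@,@,@
@,,@@@
@@@@,,
,,,,@,
,,,@,@
,,,,,@
[22] ,@,@,@
@@,@@@
,,,@,,
,@,,@,
,,,@,@
,,,,,@
[23] ,@,,@,
@@,@,@
,,,@,,
,@,,@,
,,,@,@
,,,,,@
[24] ,@,,@,
@@,@,@
,,,@,,
,@,,@,
,,,,,@
,,@@@@
[25] ,@,,@,
@@,@,@
,,,@,,
,@,,@,
,,@,,@
,@,,@@

1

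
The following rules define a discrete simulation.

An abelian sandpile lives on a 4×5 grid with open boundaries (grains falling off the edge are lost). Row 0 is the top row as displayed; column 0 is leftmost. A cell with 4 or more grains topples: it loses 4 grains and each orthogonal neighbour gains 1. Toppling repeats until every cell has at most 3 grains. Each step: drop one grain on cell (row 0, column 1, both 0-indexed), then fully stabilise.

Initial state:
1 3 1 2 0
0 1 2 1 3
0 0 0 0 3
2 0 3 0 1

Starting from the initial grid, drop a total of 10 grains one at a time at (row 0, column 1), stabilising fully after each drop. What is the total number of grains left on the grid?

t=0: 1 3 1 2 0
0 1 2 1 3
0 0 0 0 3
2 0 3 0 1
t=1: 2 0 2 2 0
0 2 2 1 3
0 0 0 0 3
2 0 3 0 1
t=2: 2 1 2 2 0
0 2 2 1 3
0 0 0 0 3
2 0 3 0 1
t=3: 2 2 2 2 0
0 2 2 1 3
0 0 0 0 3
2 0 3 0 1
t=4: 2 3 2 2 0
0 2 2 1 3
0 0 0 0 3
2 0 3 0 1
t=5: 3 0 3 2 0
0 3 2 1 3
0 0 0 0 3
2 0 3 0 1
t=6: 3 1 3 2 0
0 3 2 1 3
0 0 0 0 3
2 0 3 0 1
t=7: 3 2 3 2 0
0 3 2 1 3
0 0 0 0 3
2 0 3 0 1
t=8: 3 3 3 2 0
0 3 2 1 3
0 0 0 0 3
2 0 3 0 1
t=9: 0 3 1 3 0
2 1 0 2 3
0 1 1 0 3
2 0 3 0 1
t=10: 1 0 2 3 0
2 2 0 2 3
0 1 1 0 3
2 0 3 0 1

26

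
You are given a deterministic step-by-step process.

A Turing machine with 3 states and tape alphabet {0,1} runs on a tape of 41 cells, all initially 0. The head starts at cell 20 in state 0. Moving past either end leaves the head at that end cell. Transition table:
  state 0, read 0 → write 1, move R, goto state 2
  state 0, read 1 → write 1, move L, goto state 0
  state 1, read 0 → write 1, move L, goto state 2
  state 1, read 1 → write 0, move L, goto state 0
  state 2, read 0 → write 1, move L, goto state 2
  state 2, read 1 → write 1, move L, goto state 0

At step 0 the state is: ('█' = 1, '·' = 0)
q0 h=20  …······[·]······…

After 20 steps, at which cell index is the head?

gen 0: q0 h=20  …······[·]······…
gen 1: q2 h=21  …·····█[·]······…
gen 2: q2 h=20  …······[█]█·····…
gen 3: q0 h=19  …······[·]██····…
gen 4: q2 h=20  …·····█[█]█·····…
gen 5: q0 h=19  …······[█]██····…
gen 6: q0 h=18  …······[·]███···…
gen 7: q2 h=19  …·····█[█]██····…
gen 8: q0 h=18  …······[█]███···…
gen 9: q0 h=17  …······[·]████··…
gen 10: q2 h=18  …·····█[█]███···…
gen 11: q0 h=17  …······[█]████··…
gen 12: q0 h=16  …······[·]█████·…
gen 13: q2 h=17  …·····█[█]████··…
gen 14: q0 h=16  …······[█]█████·…
gen 15: q0 h=15  …······[·]██████…
gen 16: q2 h=16  …·····█[█]█████·…
gen 17: q0 h=15  …······[█]██████…
gen 18: q0 h=14  …······[·]██████…
gen 19: q2 h=15  …·····█[█]██████…
gen 20: q0 h=14  …······[█]██████…

14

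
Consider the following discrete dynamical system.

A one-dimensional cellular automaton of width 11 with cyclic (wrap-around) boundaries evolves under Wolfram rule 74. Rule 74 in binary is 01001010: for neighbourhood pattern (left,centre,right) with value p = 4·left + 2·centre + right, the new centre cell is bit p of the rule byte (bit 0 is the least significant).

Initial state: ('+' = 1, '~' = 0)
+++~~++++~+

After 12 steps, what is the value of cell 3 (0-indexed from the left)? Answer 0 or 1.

0

0) +++~~++++~+
1) ~~+~++~~+~+
2) ~+~~++~+~~~
3) +~~+++~~~~~
4) ~~++~+~~~~+
5) ~+++~~~~~+~
6) ++~+~~~~+~~
7) ++~~~~~+~~+
8) ~+~~~~+~~++
9) ~~~~~+~~+++
10) ~~~~+~~++~+
11) ~~~+~~+++~~
12) ~~+~~++~+~~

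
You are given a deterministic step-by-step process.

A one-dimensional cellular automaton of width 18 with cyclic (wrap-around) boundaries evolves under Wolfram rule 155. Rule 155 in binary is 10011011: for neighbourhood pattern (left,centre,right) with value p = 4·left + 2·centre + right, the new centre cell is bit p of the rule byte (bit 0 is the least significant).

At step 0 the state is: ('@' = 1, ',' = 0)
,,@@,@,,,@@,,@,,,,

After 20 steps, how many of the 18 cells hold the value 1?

13

0) ,,@@,@,,,@@,,@,,,,
1) @@@,,,@@@@,@@,@@@@
2) @@,@@@@@@,,@,,@@@@
3) @,,@@@@@,@@,@@@@@@
4) ,@@@@@@,,@,,@@@@@@
5) ,@@@@@,@@,@@@@@@@,
6) @@@@@,,@,,@@@@@@,@
7) @@@@,@@,@@@@@@@,,@
8) @@@,,@,,@@@@@@,@@@
9) @@,@@,@@@@@@@,,@@@
10) @,,@,,@@@@@@,@@@@@
11) ,@@,@@@@@@@,,@@@@@
12) ,@,,@@@@@@,@@@@@@,
13) @,@@@@@@@,,@@@@@,@
14) ,,@@@@@@,@@@@@@,,@
15) @@@@@@@,,@@@@@,@@,
16) @@@@@@,@@@@@@,,@,,
17) @@@@@,,@@@@@,@@,@@
18) @@@@,@@@@@@,,@,,@@
19) @@@,,@@@@@,@@,@@@@
20) @@,@@@@@@,,@,,@@@@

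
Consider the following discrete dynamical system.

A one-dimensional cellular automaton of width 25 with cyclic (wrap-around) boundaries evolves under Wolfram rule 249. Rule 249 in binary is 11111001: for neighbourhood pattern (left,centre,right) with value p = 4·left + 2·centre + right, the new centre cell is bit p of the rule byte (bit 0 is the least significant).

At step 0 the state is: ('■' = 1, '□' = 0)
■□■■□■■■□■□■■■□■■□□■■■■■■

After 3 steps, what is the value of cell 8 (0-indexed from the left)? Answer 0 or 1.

[0] ■□■■□■■■□■□■■■□■■□□■■■■■■
[1] ■■■■■■■■■□■■■■■■■■□■■■■■■
[2] ■■■■■■■■■■■■■■■■■■■■■■■■■
[3] ■■■■■■■■■■■■■■■■■■■■■■■■■

1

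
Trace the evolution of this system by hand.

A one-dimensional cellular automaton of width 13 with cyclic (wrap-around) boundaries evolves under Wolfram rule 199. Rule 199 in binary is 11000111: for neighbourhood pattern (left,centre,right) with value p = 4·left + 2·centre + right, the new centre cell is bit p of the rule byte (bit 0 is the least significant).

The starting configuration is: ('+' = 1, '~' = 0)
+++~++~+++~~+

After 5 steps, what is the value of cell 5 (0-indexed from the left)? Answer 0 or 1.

1

0) +++~++~+++~~+
1) +++~~+~~++~+~
2) ~++~++~+~+~+~
3) +~+~~+~+~+~+~
4) +~+~++~+~+~+~
5) +~+~~+~+~+~+~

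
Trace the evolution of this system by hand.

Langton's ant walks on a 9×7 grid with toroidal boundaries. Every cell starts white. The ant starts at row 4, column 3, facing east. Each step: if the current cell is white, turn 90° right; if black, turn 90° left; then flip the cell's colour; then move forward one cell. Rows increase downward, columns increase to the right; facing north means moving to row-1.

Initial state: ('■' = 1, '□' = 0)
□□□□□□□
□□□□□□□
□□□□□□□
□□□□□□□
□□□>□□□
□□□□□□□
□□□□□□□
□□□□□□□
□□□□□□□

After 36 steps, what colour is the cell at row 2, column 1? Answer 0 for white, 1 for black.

gen 0: □□□□□□□
□□□□□□□
□□□□□□□
□□□□□□□
□□□>□□□
□□□□□□□
□□□□□□□
□□□□□□□
□□□□□□□
gen 1: □□□□□□□
□□□□□□□
□□□□□□□
□□□□□□□
□□□■□□□
□□□v□□□
□□□□□□□
□□□□□□□
□□□□□□□
gen 2: □□□□□□□
□□□□□□□
□□□□□□□
□□□□□□□
□□□■□□□
□□<■□□□
□□□□□□□
□□□□□□□
□□□□□□□
gen 3: □□□□□□□
□□□□□□□
□□□□□□□
□□□□□□□
□□^■□□□
□□■■□□□
□□□□□□□
□□□□□□□
□□□□□□□
gen 4: □□□□□□□
□□□□□□□
□□□□□□□
□□□□□□□
□□■>□□□
□□■■□□□
□□□□□□□
□□□□□□□
□□□□□□□
gen 5: □□□□□□□
□□□□□□□
□□□□□□□
□□□^□□□
□□■□□□□
□□■■□□□
□□□□□□□
□□□□□□□
□□□□□□□
gen 6: □□□□□□□
□□□□□□□
□□□□□□□
□□□■>□□
□□■□□□□
□□■■□□□
□□□□□□□
□□□□□□□
□□□□□□□
gen 7: □□□□□□□
□□□□□□□
□□□□□□□
□□□■■□□
□□■□v□□
□□■■□□□
□□□□□□□
□□□□□□□
□□□□□□□
gen 8: □□□□□□□
□□□□□□□
□□□□□□□
□□□■■□□
□□■<■□□
□□■■□□□
□□□□□□□
□□□□□□□
□□□□□□□
gen 9: □□□□□□□
□□□□□□□
□□□□□□□
□□□^■□□
□□■■■□□
□□■■□□□
□□□□□□□
□□□□□□□
□□□□□□□
gen 10: □□□□□□□
□□□□□□□
□□□□□□□
□□<□■□□
□□■■■□□
□□■■□□□
□□□□□□□
□□□□□□□
□□□□□□□
gen 11: □□□□□□□
□□□□□□□
□□^□□□□
□□■□■□□
□□■■■□□
□□■■□□□
□□□□□□□
□□□□□□□
□□□□□□□
gen 12: □□□□□□□
□□□□□□□
□□■>□□□
□□■□■□□
□□■■■□□
□□■■□□□
□□□□□□□
□□□□□□□
□□□□□□□
gen 13: □□□□□□□
□□□□□□□
□□■■□□□
□□■v■□□
□□■■■□□
□□■■□□□
□□□□□□□
□□□□□□□
□□□□□□□
gen 14: □□□□□□□
□□□□□□□
□□■■□□□
□□<■■□□
□□■■■□□
□□■■□□□
□□□□□□□
□□□□□□□
□□□□□□□
gen 15: □□□□□□□
□□□□□□□
□□■■□□□
□□□■■□□
□□v■■□□
□□■■□□□
□□□□□□□
□□□□□□□
□□□□□□□
gen 16: □□□□□□□
□□□□□□□
□□■■□□□
□□□■■□□
□□□>■□□
□□■■□□□
□□□□□□□
□□□□□□□
□□□□□□□
gen 17: □□□□□□□
□□□□□□□
□□■■□□□
□□□^■□□
□□□□■□□
□□■■□□□
□□□□□□□
□□□□□□□
□□□□□□□
gen 18: □□□□□□□
□□□□□□□
□□■■□□□
□□<□■□□
□□□□■□□
□□■■□□□
□□□□□□□
□□□□□□□
□□□□□□□
gen 19: □□□□□□□
□□□□□□□
□□^■□□□
□□■□■□□
□□□□■□□
□□■■□□□
□□□□□□□
□□□□□□□
□□□□□□□
gen 20: □□□□□□□
□□□□□□□
□<□■□□□
□□■□■□□
□□□□■□□
□□■■□□□
□□□□□□□
□□□□□□□
□□□□□□□
gen 21: □□□□□□□
□^□□□□□
□■□■□□□
□□■□■□□
□□□□■□□
□□■■□□□
□□□□□□□
□□□□□□□
□□□□□□□
gen 22: □□□□□□□
□■>□□□□
□■□■□□□
□□■□■□□
□□□□■□□
□□■■□□□
□□□□□□□
□□□□□□□
□□□□□□□
gen 23: □□□□□□□
□■■□□□□
□■v■□□□
□□■□■□□
□□□□■□□
□□■■□□□
□□□□□□□
□□□□□□□
□□□□□□□
gen 24: □□□□□□□
□■■□□□□
□<■■□□□
□□■□■□□
□□□□■□□
□□■■□□□
□□□□□□□
□□□□□□□
□□□□□□□
gen 25: □□□□□□□
□■■□□□□
□□■■□□□
□v■□■□□
□□□□■□□
□□■■□□□
□□□□□□□
□□□□□□□
□□□□□□□
gen 26: □□□□□□□
□■■□□□□
□□■■□□□
<■■□■□□
□□□□■□□
□□■■□□□
□□□□□□□
□□□□□□□
□□□□□□□
gen 27: □□□□□□□
□■■□□□□
^□■■□□□
■■■□■□□
□□□□■□□
□□■■□□□
□□□□□□□
□□□□□□□
□□□□□□□
gen 28: □□□□□□□
□■■□□□□
■>■■□□□
■■■□■□□
□□□□■□□
□□■■□□□
□□□□□□□
□□□□□□□
□□□□□□□
gen 29: □□□□□□□
□■■□□□□
■■■■□□□
■v■□■□□
□□□□■□□
□□■■□□□
□□□□□□□
□□□□□□□
□□□□□□□
gen 30: □□□□□□□
□■■□□□□
■■■■□□□
■□>□■□□
□□□□■□□
□□■■□□□
□□□□□□□
□□□□□□□
□□□□□□□
gen 31: □□□□□□□
□■■□□□□
■■^■□□□
■□□□■□□
□□□□■□□
□□■■□□□
□□□□□□□
□□□□□□□
□□□□□□□
gen 32: □□□□□□□
□■■□□□□
■<□■□□□
■□□□■□□
□□□□■□□
□□■■□□□
□□□□□□□
□□□□□□□
□□□□□□□
gen 33: □□□□□□□
□■■□□□□
■□□■□□□
■v□□■□□
□□□□■□□
□□■■□□□
□□□□□□□
□□□□□□□
□□□□□□□
gen 34: □□□□□□□
□■■□□□□
■□□■□□□
<■□□■□□
□□□□■□□
□□■■□□□
□□□□□□□
□□□□□□□
□□□□□□□
gen 35: □□□□□□□
□■■□□□□
■□□■□□□
□■□□■□□
v□□□■□□
□□■■□□□
□□□□□□□
□□□□□□□
□□□□□□□
gen 36: □□□□□□□
□■■□□□□
■□□■□□□
□■□□■□□
■□□□■□<
□□■■□□□
□□□□□□□
□□□□□□□
□□□□□□□

0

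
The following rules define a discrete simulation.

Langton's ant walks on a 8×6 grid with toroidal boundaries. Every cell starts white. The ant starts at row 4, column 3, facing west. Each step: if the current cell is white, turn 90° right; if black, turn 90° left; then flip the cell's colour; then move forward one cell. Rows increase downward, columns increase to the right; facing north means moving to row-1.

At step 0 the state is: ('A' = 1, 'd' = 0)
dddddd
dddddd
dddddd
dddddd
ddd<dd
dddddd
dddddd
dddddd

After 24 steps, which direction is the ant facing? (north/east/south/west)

east

step 0: dddddd
dddddd
dddddd
dddddd
ddd<dd
dddddd
dddddd
dddddd
step 1: dddddd
dddddd
dddddd
ddd^dd
dddAdd
dddddd
dddddd
dddddd
step 2: dddddd
dddddd
dddddd
dddA>d
dddAdd
dddddd
dddddd
dddddd
step 3: dddddd
dddddd
dddddd
dddAAd
dddAvd
dddddd
dddddd
dddddd
step 4: dddddd
dddddd
dddddd
dddAAd
ddd<Ad
dddddd
dddddd
dddddd
step 5: dddddd
dddddd
dddddd
dddAAd
ddddAd
dddvdd
dddddd
dddddd
step 6: dddddd
dddddd
dddddd
dddAAd
ddddAd
dd<Add
dddddd
dddddd
step 7: dddddd
dddddd
dddddd
dddAAd
dd^dAd
ddAAdd
dddddd
dddddd
step 8: dddddd
dddddd
dddddd
dddAAd
ddA>Ad
ddAAdd
dddddd
dddddd
step 9: dddddd
dddddd
dddddd
dddAAd
ddAAAd
ddAvdd
dddddd
dddddd
step 10: dddddd
dddddd
dddddd
dddAAd
ddAAAd
ddAd>d
dddddd
dddddd
step 11: dddddd
dddddd
dddddd
dddAAd
ddAAAd
ddAdAd
ddddvd
dddddd
step 12: dddddd
dddddd
dddddd
dddAAd
ddAAAd
ddAdAd
ddd<Ad
dddddd
step 13: dddddd
dddddd
dddddd
dddAAd
ddAAAd
ddA^Ad
dddAAd
dddddd
step 14: dddddd
dddddd
dddddd
dddAAd
ddAAAd
ddAA>d
dddAAd
dddddd
step 15: dddddd
dddddd
dddddd
dddAAd
ddAA^d
ddAAdd
dddAAd
dddddd
step 16: dddddd
dddddd
dddddd
dddAAd
ddA<dd
ddAAdd
dddAAd
dddddd
step 17: dddddd
dddddd
dddddd
dddAAd
ddAddd
ddAvdd
dddAAd
dddddd
step 18: dddddd
dddddd
dddddd
dddAAd
ddAddd
ddAd>d
dddAAd
dddddd
step 19: dddddd
dddddd
dddddd
dddAAd
ddAddd
ddAdAd
dddAvd
dddddd
step 20: dddddd
dddddd
dddddd
dddAAd
ddAddd
ddAdAd
dddAd>
dddddd
step 21: dddddd
dddddd
dddddd
dddAAd
ddAddd
ddAdAd
dddAdA
dddddv
step 22: dddddd
dddddd
dddddd
dddAAd
ddAddd
ddAdAd
dddAdA
dddd<A
step 23: dddddd
dddddd
dddddd
dddAAd
ddAddd
ddAdAd
dddA^A
ddddAA
step 24: dddddd
dddddd
dddddd
dddAAd
ddAddd
ddAdAd
dddAA>
ddddAA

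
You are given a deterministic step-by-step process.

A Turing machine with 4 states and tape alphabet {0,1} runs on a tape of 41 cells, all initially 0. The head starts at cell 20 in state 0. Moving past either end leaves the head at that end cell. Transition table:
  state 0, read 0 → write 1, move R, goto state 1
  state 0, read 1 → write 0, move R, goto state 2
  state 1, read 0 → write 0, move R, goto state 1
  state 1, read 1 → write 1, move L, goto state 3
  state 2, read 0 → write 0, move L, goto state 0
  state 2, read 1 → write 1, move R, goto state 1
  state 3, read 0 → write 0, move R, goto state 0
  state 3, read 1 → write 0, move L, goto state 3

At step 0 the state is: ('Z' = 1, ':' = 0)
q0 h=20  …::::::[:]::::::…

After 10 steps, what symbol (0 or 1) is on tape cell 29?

k=0  q0 h=20  …::::::[:]::::::…
k=1  q1 h=21  …:::::Z[:]::::::…
k=2  q1 h=22  …::::Z:[:]::::::…
k=3  q1 h=23  …:::Z::[:]::::::…
k=4  q1 h=24  …::Z:::[:]::::::…
k=5  q1 h=25  …:Z::::[:]::::::…
k=6  q1 h=26  …Z:::::[:]::::::…
k=7  q1 h=27  …::::::[:]::::::…
k=8  q1 h=28  …::::::[:]::::::…
k=9  q1 h=29  …::::::[:]::::::…
k=10  q1 h=30  …::::::[:]::::::…

0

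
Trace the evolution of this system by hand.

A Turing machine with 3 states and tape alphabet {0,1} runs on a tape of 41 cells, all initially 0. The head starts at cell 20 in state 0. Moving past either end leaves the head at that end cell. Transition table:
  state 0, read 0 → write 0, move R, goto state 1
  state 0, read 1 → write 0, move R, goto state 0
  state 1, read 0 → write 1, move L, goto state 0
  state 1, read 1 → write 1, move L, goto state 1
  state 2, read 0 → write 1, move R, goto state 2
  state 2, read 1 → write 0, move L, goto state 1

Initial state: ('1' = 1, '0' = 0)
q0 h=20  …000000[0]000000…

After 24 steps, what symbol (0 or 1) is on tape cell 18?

t=0: q0 h=20  …000000[0]000000…
t=1: q1 h=21  …000000[0]000000…
t=2: q0 h=20  …000000[0]100000…
t=3: q1 h=21  …000000[1]000000…
t=4: q1 h=20  …000000[0]100000…
t=5: q0 h=19  …000000[0]110000…
t=6: q1 h=20  …000000[1]100000…
t=7: q1 h=19  …000000[0]110000…
t=8: q0 h=18  …000000[0]111000…
t=9: q1 h=19  …000000[1]110000…
t=10: q1 h=18  …000000[0]111000…
t=11: q0 h=17  …000000[0]111100…
t=12: q1 h=18  …000000[1]111000…
t=13: q1 h=17  …000000[0]111100…
t=14: q0 h=16  …000000[0]111110…
t=15: q1 h=17  …000000[1]111100…
t=16: q1 h=16  …000000[0]111110…
t=17: q0 h=15  …000000[0]111111…
t=18: q1 h=16  …000000[1]111110…
t=19: q1 h=15  …000000[0]111111…
t=20: q0 h=14  …000000[0]111111…
t=21: q1 h=15  …000000[1]111111…
t=22: q1 h=14  …000000[0]111111…
t=23: q0 h=13  …000000[0]111111…
t=24: q1 h=14  …000000[1]111111…

1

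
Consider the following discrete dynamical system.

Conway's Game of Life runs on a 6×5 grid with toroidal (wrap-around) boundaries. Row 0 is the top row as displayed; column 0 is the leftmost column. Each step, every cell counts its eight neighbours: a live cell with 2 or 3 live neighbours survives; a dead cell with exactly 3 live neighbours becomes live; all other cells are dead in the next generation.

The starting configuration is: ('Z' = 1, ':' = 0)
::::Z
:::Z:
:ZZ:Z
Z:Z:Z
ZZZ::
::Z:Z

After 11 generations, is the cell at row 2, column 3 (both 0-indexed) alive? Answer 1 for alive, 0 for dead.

gen 0: ::::Z
:::Z:
:ZZ:Z
Z:Z:Z
ZZZ::
::Z:Z
gen 1: ::::Z
Z:ZZZ
:ZZ:Z
::::Z
::Z::
::Z:Z
gen 2: :ZZ::
::Z::
:ZZ::
ZZZ::
:::::
:::::
gen 3: :ZZ::
:::Z:
Z::Z:
Z:Z::
:Z:::
:::::
gen 4: ::Z::
:Z:ZZ
:ZZZ:
Z:Z:Z
:Z:::
:ZZ::
gen 5: Z::::
ZZ::Z
:::::
Z:::Z
:::Z:
:ZZ::
gen 6: ::Z:Z
ZZ::Z
:Z:::
::::Z
ZZZZZ
:ZZ::
gen 7: ::Z:Z
:ZZZZ
:Z::Z
::::Z
::::Z
:::::
gen 8: ZZZ:Z
:Z::Z
:Z::Z
:::ZZ
:::::
:::Z:
gen 9: :ZZ:Z
::::Z
::Z:Z
Z::ZZ
:::ZZ
ZZZZZ
gen 10: :::::
:ZZ:Z
:::::
Z:Z::
:::::
:::::
gen 11: :::::
:::::
Z:ZZ:
:::::
:::::
:::::

1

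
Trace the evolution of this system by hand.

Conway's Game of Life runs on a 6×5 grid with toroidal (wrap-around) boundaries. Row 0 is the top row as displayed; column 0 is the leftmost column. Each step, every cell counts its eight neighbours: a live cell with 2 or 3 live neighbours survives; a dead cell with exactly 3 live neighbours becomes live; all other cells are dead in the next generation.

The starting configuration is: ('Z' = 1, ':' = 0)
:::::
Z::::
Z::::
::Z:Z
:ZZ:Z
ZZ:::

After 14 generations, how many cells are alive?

0) :::::
Z::::
Z::::
::Z:Z
:ZZ:Z
ZZ:::
1) ZZ:::
:::::
ZZ::Z
::Z:Z
::Z:Z
ZZZ::
2) Z:Z::
::::Z
ZZ:ZZ
::Z:Z
::Z:Z
::ZZZ
3) ZZZ::
::Z::
:ZZ::
::Z::
ZZZ:Z
Z:Z:Z
4) Z:Z:Z
Z::Z:
:ZZZ:
:::::
::Z:Z
:::::
5) ZZ:ZZ
Z::::
:ZZZZ
:Z:::
:::::
ZZ::Z
6) ::ZZ:
:::::
:ZZZZ
ZZ:Z:
:Z:::
:ZZZ:
7) :Z:Z:
:Z::Z
:Z:ZZ
:::Z:
:::ZZ
:Z:Z:
8) :Z:ZZ
:Z::Z
:::ZZ
Z::::
:::ZZ
Z::Z:
9) :Z:Z:
:::::
:::ZZ
Z::::
Z::Z:
Z::::
10) :::::
::ZZZ
::::Z
Z::Z:
ZZ:::
ZZZ::
11) Z:::Z
:::ZZ
Z:Z::
ZZ:::
:::::
Z:Z::
12) ZZ:::
:Z:Z:
Z:ZZ:
ZZ:::
Z::::
ZZ::Z
13) :::::
:::Z:
Z::Z:
Z:Z::
:::::
::::Z
14) :::::
::::Z
:ZZZ:
:Z::Z
:::::
:::::

6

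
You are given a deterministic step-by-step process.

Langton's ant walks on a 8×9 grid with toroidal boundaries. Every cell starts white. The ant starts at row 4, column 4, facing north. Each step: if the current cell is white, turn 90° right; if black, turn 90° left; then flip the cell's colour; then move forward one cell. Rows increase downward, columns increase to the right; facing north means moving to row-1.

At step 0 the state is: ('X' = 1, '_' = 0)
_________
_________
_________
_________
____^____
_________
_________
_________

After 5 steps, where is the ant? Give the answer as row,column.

step 0: _________
_________
_________
_________
____^____
_________
_________
_________
step 1: _________
_________
_________
_________
____X>___
_________
_________
_________
step 2: _________
_________
_________
_________
____XX___
_____v___
_________
_________
step 3: _________
_________
_________
_________
____XX___
____<X___
_________
_________
step 4: _________
_________
_________
_________
____^X___
____XX___
_________
_________
step 5: _________
_________
_________
_________
___<_X___
____XX___
_________
_________

4,3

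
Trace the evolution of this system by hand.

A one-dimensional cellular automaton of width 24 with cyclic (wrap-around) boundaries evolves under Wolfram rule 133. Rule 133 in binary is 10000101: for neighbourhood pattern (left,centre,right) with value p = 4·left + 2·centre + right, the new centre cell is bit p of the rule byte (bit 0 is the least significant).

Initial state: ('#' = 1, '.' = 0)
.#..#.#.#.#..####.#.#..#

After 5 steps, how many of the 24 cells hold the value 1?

10

k=0  .#..#.#.#.#..####.#.#..#
k=1  .#..#.#.#.#...##..#.#..#
k=2  .#..#.#.#.#.#.....#.#..#
k=3  .#..#.#.#.#.#.###.#.#..#
k=4  .#..#.#.#.#.#..#..#.#..#
k=5  .#..#.#.#.#.#..#..#.#..#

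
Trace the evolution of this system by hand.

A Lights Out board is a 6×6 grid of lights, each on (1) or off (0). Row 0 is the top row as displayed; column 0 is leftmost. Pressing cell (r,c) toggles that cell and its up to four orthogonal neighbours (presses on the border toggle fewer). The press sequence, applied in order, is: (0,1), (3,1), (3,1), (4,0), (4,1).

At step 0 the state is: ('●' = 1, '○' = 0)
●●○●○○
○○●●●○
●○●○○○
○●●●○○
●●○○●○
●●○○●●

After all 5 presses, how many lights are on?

17

t=0: ●●○●○○
○○●●●○
●○●○○○
○●●●○○
●●○○●○
●●○○●●
t=1: ○○●●○○
○●●●●○
●○●○○○
○●●●○○
●●○○●○
●●○○●●
t=2: ○○●●○○
○●●●●○
●●●○○○
●○○●○○
●○○○●○
●●○○●●
t=3: ○○●●○○
○●●●●○
●○●○○○
○●●●○○
●●○○●○
●●○○●●
t=4: ○○●●○○
○●●●●○
●○●○○○
●●●●○○
○○○○●○
○●○○●●
t=5: ○○●●○○
○●●●●○
●○●○○○
●○●●○○
●●●○●○
○○○○●●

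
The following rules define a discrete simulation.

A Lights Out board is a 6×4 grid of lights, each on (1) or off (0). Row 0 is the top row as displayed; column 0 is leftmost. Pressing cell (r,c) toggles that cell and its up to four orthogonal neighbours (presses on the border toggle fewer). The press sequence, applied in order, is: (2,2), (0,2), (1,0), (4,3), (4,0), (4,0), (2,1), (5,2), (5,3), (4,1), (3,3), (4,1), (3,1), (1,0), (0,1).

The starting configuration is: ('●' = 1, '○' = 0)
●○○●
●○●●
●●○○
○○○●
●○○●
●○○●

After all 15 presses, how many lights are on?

10

0) ●○○●
●○●●
●●○○
○○○●
●○○●
●○○●
1) ●○○●
●○○●
●○●●
○○●●
●○○●
●○○●
2) ●●●○
●○●●
●○●●
○○●●
●○○●
●○○●
3) ○●●○
○●●●
○○●●
○○●●
●○○●
●○○●
4) ○●●○
○●●●
○○●●
○○●○
●○●○
●○○○
5) ○●●○
○●●●
○○●●
●○●○
○●●○
○○○○
6) ○●●○
○●●●
○○●●
○○●○
●○●○
●○○○
7) ○●●○
○○●●
●●○●
○●●○
●○●○
●○○○
8) ○●●○
○○●●
●●○●
○●●○
●○○○
●●●●
9) ○●●○
○○●●
●●○●
○●●○
●○○●
●●○○
10) ○●●○
○○●●
●●○●
○○●○
○●●●
●○○○
11) ○●●○
○○●●
●●○○
○○○●
○●●○
●○○○
12) ○●●○
○○●●
●●○○
○●○●
●○○○
●●○○
13) ○●●○
○○●●
●○○○
●○●●
●●○○
●●○○
14) ●●●○
●●●●
○○○○
●○●●
●●○○
●●○○
15) ○○○○
●○●●
○○○○
●○●●
●●○○
●●○○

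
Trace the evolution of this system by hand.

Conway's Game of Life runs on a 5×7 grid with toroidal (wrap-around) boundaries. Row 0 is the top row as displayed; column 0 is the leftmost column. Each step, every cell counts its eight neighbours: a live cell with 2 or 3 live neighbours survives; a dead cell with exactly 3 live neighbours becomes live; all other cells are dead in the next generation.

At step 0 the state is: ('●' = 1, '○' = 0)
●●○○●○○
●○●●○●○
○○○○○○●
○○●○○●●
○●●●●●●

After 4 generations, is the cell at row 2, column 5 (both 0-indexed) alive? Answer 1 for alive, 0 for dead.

step 0: ●●○○●○○
●○●●○●○
○○○○○○●
○○●○○●●
○●●●●●●
step 1: ○○○○○○○
●○●●●●○
●●●●●○○
○●●○○○○
○○○○○○○
step 2: ○○○●●○○
●○○○○●●
●○○○○●●
●○○○○○○
○○○○○○○
step 3: ○○○○●●●
●○○○○○○
○●○○○●○
●○○○○○○
○○○○○○○
step 4: ○○○○○●●
●○○○●○○
●●○○○○●
○○○○○○○
○○○○○●●

0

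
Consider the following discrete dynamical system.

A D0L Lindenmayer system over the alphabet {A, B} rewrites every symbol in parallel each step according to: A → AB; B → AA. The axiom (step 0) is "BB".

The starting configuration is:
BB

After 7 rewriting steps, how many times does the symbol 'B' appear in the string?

step 0: BB
step 1: AAAA
step 2: ABABABAB
step 3: ABAAABAAABAAABAA
step 4: ABAAABABABAAABABABAAABABABAAABAB
step 5: ABAAABABABAAABAAABAAABABABAAABAAABAAABABABAAABAAABAAABABABAAABAA
step 6: ABAAABABABAAABAAABAAABABABAAABABABAAABABABAAABAAABAAABABAB…ABABAAABAAABAAABABABAAABABABAAABABABAAABAAABAAABABABAAABAB  (len 128)
step 7: ABAAABABABAAABAAABAAABABABAAABABABAAABABABAAABAAABAAABABAB…ABABAAABAAABAAABABABAAABABABAAABABABAAABAAABAAABABABAAABAA  (len 256)

84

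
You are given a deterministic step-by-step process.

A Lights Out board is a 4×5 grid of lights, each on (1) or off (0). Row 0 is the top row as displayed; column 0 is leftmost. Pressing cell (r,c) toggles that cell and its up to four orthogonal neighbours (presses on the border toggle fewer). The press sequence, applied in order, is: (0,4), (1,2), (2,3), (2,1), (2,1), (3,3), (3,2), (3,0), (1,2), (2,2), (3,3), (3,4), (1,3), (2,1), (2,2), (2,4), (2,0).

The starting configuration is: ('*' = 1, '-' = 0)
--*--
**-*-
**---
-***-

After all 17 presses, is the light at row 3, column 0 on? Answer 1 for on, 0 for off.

[0] --*--
**-*-
**---
-***-
[1] --***
**-**
**---
-***-
[2] ---**
*-*-*
***--
-***-
[3] ---**
*-***
**-**
-**--
[4] ---**
*****
--***
--*--
[5] ---**
*-***
**-**
-**--
[6] ---**
*-***
**--*
-*-**
[7] ---**
*-***
***-*
--*-*
[8] ---**
*-***
-**-*
***-*
[9] --***
**--*
-*--*
***-*
[10] --***
***-*
--***
**--*
[11] --***
***-*
--*-*
****-
[12] --***
***-*
--*--
***-*
[13] --*-*
**-*-
--**-
***-*
[14] --*-*
*--*-
**-*-
*-*-*
[15] --*-*
*-**-
*-*--
*---*
[16] --*-*
*-***
*-***
*----
[17] --*-*
--***
-****
-----

0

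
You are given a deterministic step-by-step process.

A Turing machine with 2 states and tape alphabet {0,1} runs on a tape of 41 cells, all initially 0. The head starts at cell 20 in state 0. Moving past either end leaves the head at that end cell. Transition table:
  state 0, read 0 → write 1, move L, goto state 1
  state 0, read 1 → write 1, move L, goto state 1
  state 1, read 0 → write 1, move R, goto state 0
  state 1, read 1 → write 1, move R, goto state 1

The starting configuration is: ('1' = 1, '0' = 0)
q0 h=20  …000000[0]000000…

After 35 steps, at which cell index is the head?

35

t=0: q0 h=20  …000000[0]000000…
t=1: q1 h=19  …000000[0]100000…
t=2: q0 h=20  …000001[1]000000…
t=3: q1 h=19  …000000[1]100000…
t=4: q1 h=20  …000001[1]000000…
t=5: q1 h=21  …000011[0]000000…
t=6: q0 h=22  …000111[0]000000…
t=7: q1 h=21  …000011[1]100000…
t=8: q1 h=22  …000111[1]000000…
t=9: q1 h=23  …001111[0]000000…
t=10: q0 h=24  …011111[0]000000…
t=11: q1 h=23  …001111[1]100000…
t=12: q1 h=24  …011111[1]000000…
t=13: q1 h=25  …111111[0]000000…
t=14: q0 h=26  …111111[0]000000…
t=15: q1 h=25  …111111[1]100000…
t=16: q1 h=26  …111111[1]000000…
t=17: q1 h=27  …111111[0]000000…
t=18: q0 h=28  …111111[0]000000…
t=19: q1 h=27  …111111[1]100000…
t=20: q1 h=28  …111111[1]000000…
t=21: q1 h=29  …111111[0]000000…
t=22: q0 h=30  …111111[0]000000…
t=23: q1 h=29  …111111[1]100000…
t=24: q1 h=30  …111111[1]000000…
t=25: q1 h=31  …111111[0]000000…
t=26: q0 h=32  …111111[0]000000…
t=27: q1 h=31  …111111[1]100000…
t=28: q1 h=32  …111111[1]000000…
t=29: q1 h=33  …111111[0]000000…
t=30: q0 h=34  …111111[0]000000|
t=31: q1 h=33  …111111[1]100000…
t=32: q1 h=34  …111111[1]000000|
t=33: q1 h=35  …111111[0]00000|
t=34: q0 h=36  …111111[0]0000|
t=35: q1 h=35  …111111[1]10000|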